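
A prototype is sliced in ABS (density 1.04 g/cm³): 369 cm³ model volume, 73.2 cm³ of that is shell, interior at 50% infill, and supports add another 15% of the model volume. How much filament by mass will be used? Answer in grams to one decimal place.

287.5 g

Infill region = 369 − 73.2, so 295.8 cm³.
Deposited infill: 0.50 × 295.8 → 147.9 cm³.
Support: 0.15 × 369 → 55.35 cm³.
Deposited volume = 73.2 + 147.9 + 55.35 = 276.45 cm³.
Mass: 276.45 × 1.04 → 287.508 g.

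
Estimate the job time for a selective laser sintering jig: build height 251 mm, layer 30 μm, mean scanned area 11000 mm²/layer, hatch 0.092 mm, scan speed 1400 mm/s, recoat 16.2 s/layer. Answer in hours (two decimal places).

Layers = ⌈251/0.03⌉ = 8367.
Per-layer scan distance: 11000 / 0.092 → 119565.2 mm.
Scan time per layer = 119565.2 / 1400 = 85.4037 s.
Time per layer: 85.4037 + 16.2 → 101.6037 s.
Total: 8367 × 101.6037 s = 850118.1579 s → 236.14 hours.

236.14 hours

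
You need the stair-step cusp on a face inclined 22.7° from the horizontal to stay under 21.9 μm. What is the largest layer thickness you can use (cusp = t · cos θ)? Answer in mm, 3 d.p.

0.024 mm

cos(22.7°) = 0.9225; t_max = 0.0219/0.9225 = 0.024 mm.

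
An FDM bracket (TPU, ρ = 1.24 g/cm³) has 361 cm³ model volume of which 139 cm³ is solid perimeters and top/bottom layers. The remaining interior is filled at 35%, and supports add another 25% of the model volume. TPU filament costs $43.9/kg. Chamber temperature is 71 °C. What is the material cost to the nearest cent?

$16.71

Interior volume: 361 − 139 → 222 cm³.
Infill volume: 0.35 × 222 → 77.7 cm³.
Support = 0.25 × 361 = 90.25 cm³.
Total printed volume = 139 + 77.7 + 90.25 = 306.95 cm³.
Mass = 306.95 × 1.24 = 380.618 g.
At $43.9/kg: 380.618/1000 × 43.9 = $16.71.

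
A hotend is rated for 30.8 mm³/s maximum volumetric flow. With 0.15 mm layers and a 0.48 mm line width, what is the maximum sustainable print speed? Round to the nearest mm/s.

A = 0.15 × 0.48 = 0.072 mm².
v_max = Q/A = 30.8/0.072 = 427.78 mm/s → 428 mm/s.

428 mm/s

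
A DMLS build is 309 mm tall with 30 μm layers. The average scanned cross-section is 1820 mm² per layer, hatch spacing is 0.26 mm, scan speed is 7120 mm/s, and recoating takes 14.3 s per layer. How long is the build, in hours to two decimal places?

43.73 hours

Layers = ⌈309/0.03⌉ = 10300.
Hatch length per layer = 1820 / 0.26, so 7000 mm.
Scan time per layer = 7000 / 7120, so 0.9831 s.
Time per layer = 0.9831 + 14.3, so 15.2831 s.
Total: 10300 × 15.2831 s = 157415.93 s → 43.73 hours.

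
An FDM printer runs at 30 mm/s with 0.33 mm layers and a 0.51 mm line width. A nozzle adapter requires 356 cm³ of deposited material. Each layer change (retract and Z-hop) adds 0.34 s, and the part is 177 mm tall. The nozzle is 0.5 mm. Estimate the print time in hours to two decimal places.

Bead cross-section = 0.33 × 0.51, so 0.1683 mm².
Path length: 356000 mm³ / 0.1683 mm² → 2115270.4 mm.
Extrusion time = 2115270.4 / 30 = 70509 s.
Number of layers: 177 / 0.33 → 537 (rounded up).
Non-print overhead = 537 × 0.34, so 182.58 s.
Total = 70509 + 182.58 = 70691.58 s = 19.64 hours.

19.64 hours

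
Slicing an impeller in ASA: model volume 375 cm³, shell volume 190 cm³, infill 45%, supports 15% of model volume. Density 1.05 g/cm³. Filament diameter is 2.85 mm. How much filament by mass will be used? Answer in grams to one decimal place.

346.0 g

Infill region: 375 − 190 → 185 cm³.
Infill volume: 0.45 × 185 → 83.25 cm³.
Support = 0.15 × 375 = 56.25 cm³.
Total extruded = 190 + 83.25 + 56.25 = 329.5 cm³.
Mass: 329.5 × 1.05 → 345.975 g.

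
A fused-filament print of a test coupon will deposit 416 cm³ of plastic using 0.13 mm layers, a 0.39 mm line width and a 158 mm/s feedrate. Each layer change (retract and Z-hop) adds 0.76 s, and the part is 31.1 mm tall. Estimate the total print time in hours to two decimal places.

14.48 hours

Extrusion cross-section: 0.13 × 0.39 → 0.0507 mm².
Toolpath length = 416 cm³ / 0.0507 mm² = 416000 / 0.0507 = 8205128.2 mm.
Time extruding = 8205128.2 / 158, so 51931.2 s.
Layer count = ceil(31.1 / 0.13) = 240.
Z-hop total = 240 × 0.76, so 182.4 s.
Altogether 51931.2 + 182.4 = 52113.6 s, i.e. 14.48 hours.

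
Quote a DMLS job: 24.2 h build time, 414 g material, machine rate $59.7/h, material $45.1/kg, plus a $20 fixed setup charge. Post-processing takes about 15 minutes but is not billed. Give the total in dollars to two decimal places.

$1483.41

Machine cost = 59.7 × 24.2 = $1444.74.
Material charge = 45.1 × 414/1000, so $18.6714.
Total = 1444.74 + 18.6714 + 20 = 1483.4114 ≈ $1483.41.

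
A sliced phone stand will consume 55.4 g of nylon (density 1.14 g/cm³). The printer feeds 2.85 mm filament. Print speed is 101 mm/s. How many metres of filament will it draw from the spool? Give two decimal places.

7.62 m

Extruded volume: 55.4/1.14 = 48.5965 cm³ (48596.5 mm³).
A = π r² = π × 1.425² = 6.3794 mm².
L = V/A = 48596.5/6.3794 = 7617.72 mm → 7.62 m.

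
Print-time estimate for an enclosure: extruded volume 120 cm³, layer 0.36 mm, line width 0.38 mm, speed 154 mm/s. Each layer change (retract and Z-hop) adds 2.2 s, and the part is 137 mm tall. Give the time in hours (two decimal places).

Line area: 0.36 × 0.38 → 0.1368 mm².
Total extruded path = 120000/0.1368 = 877193 mm.
Time extruding: 877193 / 154 → 5696.1 s.
Layer count = ceil(137 / 0.36) = 381.
Layer-change overhead = 381 × 2.2 = 838.2 s.
Total = 5696.1 + 838.2 = 6534.3 s = 1.82 hours.

1.82 hours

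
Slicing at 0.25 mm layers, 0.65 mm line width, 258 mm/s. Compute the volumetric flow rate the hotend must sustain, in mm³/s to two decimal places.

Bead cross-section: 0.25 × 0.65 → 0.1625 mm².
Volumetric flow = 258 × 0.1625 = 41.93 mm³/s.

41.93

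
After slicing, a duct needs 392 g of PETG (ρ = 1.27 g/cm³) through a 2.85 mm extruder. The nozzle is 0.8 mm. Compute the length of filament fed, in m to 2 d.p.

48.38 m

Volume = 392 g / 1.27 g·cm⁻³ = 308.6614 cm³ = 308661.4 mm³.
A = π r² = π × 1.425² = 6.3794 mm².
Length = 308661.4 / 6.3794 = 48384.08 mm = 48.38 m.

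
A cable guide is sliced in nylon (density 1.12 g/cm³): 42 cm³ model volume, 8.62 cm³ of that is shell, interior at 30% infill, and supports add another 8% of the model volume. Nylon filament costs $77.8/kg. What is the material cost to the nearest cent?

$1.92

Volume inside the shell = 42 − 8.62 = 33.38 cm³.
Infill deposited: 0.30 × 33.38 → 10.014 cm³.
Support = 0.08 × 42 = 3.36 cm³.
Deposited volume = 8.62 + 10.014 + 3.36 = 21.994 cm³.
Mass = 21.994 × 1.12, so 24.63328 g.
At $77.8/kg: 24.63328/1000 × 77.8 = $1.92.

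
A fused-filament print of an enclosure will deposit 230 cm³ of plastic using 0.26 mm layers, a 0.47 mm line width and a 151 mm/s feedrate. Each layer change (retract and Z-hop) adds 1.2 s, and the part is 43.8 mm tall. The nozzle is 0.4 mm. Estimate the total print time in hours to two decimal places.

3.52 hours

Line area = 0.26 × 0.47 = 0.1222 mm².
Toolpath length = 230 cm³ / 0.1222 mm² = 230000 / 0.1222 = 1882160.4 mm.
Time extruding: 1882160.4 / 151 → 12464.6 s.
Layer count = ceil(43.8 / 0.26) = 169.
Non-print overhead = 169 × 1.2 = 202.8 s.
Total = 12464.6 + 202.8 = 12667.4 s = 3.52 hours.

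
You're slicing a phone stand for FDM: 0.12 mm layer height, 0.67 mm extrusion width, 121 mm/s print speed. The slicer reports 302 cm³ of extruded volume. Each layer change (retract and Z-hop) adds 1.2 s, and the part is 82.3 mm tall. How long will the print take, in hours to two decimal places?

8.85 hours

Extrusion cross-section = 0.12 × 0.67 = 0.0804 mm².
Total extruded path = 302000/0.0804 = 3756218.9 mm.
Print-move time = 3756218.9 / 121 = 31043.1 s.
Layer count = ceil(82.3 / 0.12) = 686.
Layer-change overhead = 686 × 1.2, so 823.2 s.
Altogether 31043.1 + 823.2 = 31866.3 s, i.e. 8.85 hours.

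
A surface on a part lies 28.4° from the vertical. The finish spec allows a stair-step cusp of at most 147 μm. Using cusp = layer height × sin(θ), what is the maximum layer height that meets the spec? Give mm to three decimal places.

0.309 mm

t = h_c / sin θ = 0.147 / 0.4756 = 0.309 mm.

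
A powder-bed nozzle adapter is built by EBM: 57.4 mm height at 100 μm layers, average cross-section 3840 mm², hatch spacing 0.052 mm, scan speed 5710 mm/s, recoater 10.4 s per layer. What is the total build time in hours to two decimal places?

3.72 hours

Layers = ⌈57.4/0.1⌉ = 574.
Per-layer scan distance = 3840 / 0.052, so 73846.2 mm.
Scan time per layer: 73846.2 / 5710 → 12.9328 s.
Per-layer time: 12.9328 + 10.4 → 23.3328 s.
Total: 574 × 23.3328 s = 13393.0272 s → 3.72 hours.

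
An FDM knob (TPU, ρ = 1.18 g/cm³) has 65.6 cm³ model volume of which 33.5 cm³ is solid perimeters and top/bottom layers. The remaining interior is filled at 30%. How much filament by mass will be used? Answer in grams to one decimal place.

50.9 g

Infill region = 65.6 − 33.5, so 32.1 cm³.
Infill volume = 0.30 × 32.1, so 9.63 cm³.
Total printed volume: 33.5 + 9.63 → 43.13 cm³.
Mass = 43.13 × 1.18, so 50.8934 g.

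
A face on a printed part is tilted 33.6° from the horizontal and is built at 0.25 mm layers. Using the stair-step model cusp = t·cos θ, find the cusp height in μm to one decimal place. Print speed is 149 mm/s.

208.2 μm

h_c = t·cos θ = 0.25 × 0.8329 = 0.208225 mm (208.2 μm).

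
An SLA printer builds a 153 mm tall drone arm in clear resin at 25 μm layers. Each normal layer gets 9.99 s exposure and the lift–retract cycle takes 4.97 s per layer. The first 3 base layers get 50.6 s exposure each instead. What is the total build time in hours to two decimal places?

25.47 hours

Layers = ⌈153/0.025⌉ = 6120.
Bottom layers = 3 × (50.6 + 4.97) = 166.71 s.
Remaining layers: 6117 × (9.99 + 4.97) → 91510.32 s.
Total = 166.71 + 91510.32 = 91677.03 s = 25.47 hours.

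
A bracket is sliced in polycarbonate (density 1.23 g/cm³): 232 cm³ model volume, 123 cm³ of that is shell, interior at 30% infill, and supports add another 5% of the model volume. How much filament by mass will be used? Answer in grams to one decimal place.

Infill region = 232 − 123, so 109 cm³.
Infill deposited = 0.30 × 109, so 32.7 cm³.
Support = 0.05 × 232, so 11.6 cm³.
Total extruded = 123 + 32.7 + 11.6 = 167.3 cm³.
Mass: 167.3 × 1.23 → 205.779 g.

205.8 g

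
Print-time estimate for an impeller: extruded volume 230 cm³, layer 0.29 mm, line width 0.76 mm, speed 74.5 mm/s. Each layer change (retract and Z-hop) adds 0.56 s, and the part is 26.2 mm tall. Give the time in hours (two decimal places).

Bead cross-section = 0.29 × 0.76 = 0.2204 mm².
Path length: 230000 mm³ / 0.2204 mm² → 1043557.2 mm.
Print-move time = 1043557.2 / 74.5, so 14007.5 s.
Layer count = ceil(26.2 / 0.29) = 91.
Z-hop total = 91 × 0.56, so 50.96 s.
Altogether 14007.5 + 50.96 = 14058.46 s, i.e. 3.91 hours.

3.91 hours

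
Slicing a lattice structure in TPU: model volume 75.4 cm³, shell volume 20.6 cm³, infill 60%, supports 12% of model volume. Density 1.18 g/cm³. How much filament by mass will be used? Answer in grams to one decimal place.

73.8 g

Volume inside the shell: 75.4 − 20.6 → 54.8 cm³.
Infill volume: 0.60 × 54.8 → 32.88 cm³.
Support: 0.12 × 75.4 → 9.048 cm³.
Total extruded = 20.6 + 32.88 + 9.048, so 62.528 cm³.
Mass: 62.528 × 1.18 → 73.78304 g.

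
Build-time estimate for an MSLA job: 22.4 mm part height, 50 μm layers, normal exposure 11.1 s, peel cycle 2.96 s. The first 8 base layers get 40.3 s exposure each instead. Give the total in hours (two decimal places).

Layers = ⌈22.4/0.05⌉ = 448.
Base layers: 8 × (40.3 + 2.96) → 346.08 s.
Regular layers = 440 × (11.1 + 2.96), so 6186.4 s.
Sum: 346.08 + 6186.4 = 6532.48 s → 1.81 hours.

1.81 hours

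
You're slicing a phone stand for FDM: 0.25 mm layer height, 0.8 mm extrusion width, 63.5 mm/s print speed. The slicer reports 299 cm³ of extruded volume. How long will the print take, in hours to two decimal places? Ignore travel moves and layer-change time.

Extrusion cross-section = 0.25 × 0.8 = 0.2 mm².
Toolpath length = 299 cm³ / 0.2 mm² = 299000 / 0.2 = 1495000 mm.
Time extruding: 1495000 / 63.5 → 23543.3 s.
23543.3 s = 6.54 hours.

6.54 hours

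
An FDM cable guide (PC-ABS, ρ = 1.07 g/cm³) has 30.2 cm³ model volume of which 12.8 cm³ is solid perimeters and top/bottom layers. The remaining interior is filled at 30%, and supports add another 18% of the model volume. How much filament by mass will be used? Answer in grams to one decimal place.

Interior volume = 30.2 − 12.8, so 17.4 cm³.
Infill volume = 0.30 × 17.4, so 5.22 cm³.
Support: 0.18 × 30.2 → 5.436 cm³.
Total extruded = 12.8 + 5.22 + 5.436 = 23.456 cm³.
Mass = 23.456 × 1.07 = 25.09792 g.

25.1 g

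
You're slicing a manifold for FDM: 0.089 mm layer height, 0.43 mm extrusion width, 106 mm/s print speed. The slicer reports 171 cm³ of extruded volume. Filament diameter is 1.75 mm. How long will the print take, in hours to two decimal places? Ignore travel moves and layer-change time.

11.71 hours

Extrusion cross-section = 0.089 × 0.43, so 0.03827 mm².
Path length: 171000 mm³ / 0.03827 mm² → 4468251.9 mm.
Extrusion time = 4468251.9 / 106, so 42153.3 s.
42153.3 s = 11.71 hours.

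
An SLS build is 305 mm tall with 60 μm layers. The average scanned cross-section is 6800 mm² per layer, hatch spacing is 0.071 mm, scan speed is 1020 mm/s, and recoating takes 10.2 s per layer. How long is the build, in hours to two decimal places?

147.01 hours

Layer count = ceil(305 / 0.06) = 5084.
Hatch length per layer = 6800 / 0.071 = 95774.6 mm.
Per-layer scan time: 95774.6 / 1020 → 93.8967 s.
Layer cycle = 93.8967 + 10.2 = 104.0967 s.
5084 layers × 104.0967 s/layer = 529227.6228 s, i.e. 147.01 hours.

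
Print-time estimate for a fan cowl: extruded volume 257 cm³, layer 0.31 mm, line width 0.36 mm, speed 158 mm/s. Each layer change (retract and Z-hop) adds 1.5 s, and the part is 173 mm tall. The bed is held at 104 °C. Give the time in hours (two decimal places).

Line area: 0.31 × 0.36 → 0.1116 mm².
Path length: 257000 mm³ / 0.1116 mm² → 2302867.4 mm.
Print-move time = 2302867.4 / 158 = 14575.1 s.
Layer count = ceil(173 / 0.31) = 559.
Non-print overhead: 559 × 1.5 → 838.5 s.
Total = 14575.1 + 838.5 = 15413.6 s = 4.28 hours.

4.28 hours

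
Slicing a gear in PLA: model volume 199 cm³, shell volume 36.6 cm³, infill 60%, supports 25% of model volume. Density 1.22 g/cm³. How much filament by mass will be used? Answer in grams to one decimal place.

224.2 g

Volume inside the shell: 199 − 36.6 → 162.4 cm³.
Infill volume: 0.60 × 162.4 → 97.44 cm³.
Support = 0.25 × 199, so 49.75 cm³.
Total extruded: 36.6 + 97.44 + 49.75 → 183.79 cm³.
Mass = 183.79 × 1.22, so 224.2238 g.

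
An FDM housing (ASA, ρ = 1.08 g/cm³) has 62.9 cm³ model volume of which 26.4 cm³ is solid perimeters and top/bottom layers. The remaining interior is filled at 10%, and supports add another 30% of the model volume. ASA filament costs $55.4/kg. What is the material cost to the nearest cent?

$2.93

Volume inside the shell: 62.9 − 26.4 → 36.5 cm³.
Infill volume: 0.10 × 36.5 → 3.65 cm³.
Support: 0.30 × 62.9 → 18.87 cm³.
Total printed volume: 26.4 + 3.65 + 18.87 → 48.92 cm³.
Mass = 48.92 × 1.08, so 52.8336 g.
Cost = 52.8336 g / 1000 × $55.4/kg = $2.93.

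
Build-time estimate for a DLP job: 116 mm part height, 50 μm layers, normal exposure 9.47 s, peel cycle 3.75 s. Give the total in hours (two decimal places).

8.52 hours

Layer count = ceil(116 / 0.05) = 2320.
Cycle time: 9.47 + 3.75 → 13.22 s.
Total = 2320 × 13.22 = 30670.4 s = 8.52 hours.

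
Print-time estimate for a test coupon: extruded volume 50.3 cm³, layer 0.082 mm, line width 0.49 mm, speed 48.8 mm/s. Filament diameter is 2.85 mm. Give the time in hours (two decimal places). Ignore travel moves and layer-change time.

Line area = 0.082 × 0.49, so 0.04018 mm².
Toolpath length = 50.3 cm³ / 0.04018 mm² = 50300 / 0.04018 = 1251866.6 mm.
Extrusion time: 1251866.6 / 48.8 → 25653 s.
Converting: 25653 s = 7.13 hours.

7.13 hours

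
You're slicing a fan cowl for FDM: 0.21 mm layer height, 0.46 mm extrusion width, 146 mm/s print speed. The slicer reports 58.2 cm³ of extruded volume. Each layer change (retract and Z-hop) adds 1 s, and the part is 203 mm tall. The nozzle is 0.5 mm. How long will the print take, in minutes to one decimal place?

84.9 minutes

Line area = 0.21 × 0.46, so 0.0966 mm².
Total extruded path = 58200/0.0966 = 602484.5 mm.
Print-move time = 602484.5 / 146 = 4126.6 s.
Layers = ⌈203/0.21⌉ = 967.
Non-print overhead = 967 × 1 = 967 s.
Altogether 4126.6 + 967 = 5093.6 s, i.e. 84.9 minutes.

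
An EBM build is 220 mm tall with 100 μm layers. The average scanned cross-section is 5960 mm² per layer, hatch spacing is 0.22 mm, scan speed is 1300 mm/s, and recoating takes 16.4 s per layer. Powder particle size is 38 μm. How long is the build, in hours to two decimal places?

22.76 hours

Number of layers: 220 / 0.1 → 2200 (rounded up).
Hatch length per layer: 5960 / 0.22 → 27090.9 mm.
Per-layer scan time = 27090.9 / 1300, so 20.8392 s.
Layer cycle: 20.8392 + 16.4 → 37.2392 s.
Build time = 2200 × 37.2392 = 81926.24 s = 22.76 hours.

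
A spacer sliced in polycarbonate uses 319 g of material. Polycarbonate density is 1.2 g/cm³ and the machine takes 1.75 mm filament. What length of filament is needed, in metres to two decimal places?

Extruded volume: 319/1.2 = 265.8333 cm³ (265833.3 mm³).
Filament cross-section = π × (1.75/2)² = 2.4053 mm².
Length = 265833.3 / 2.4053 = 110519.81 mm = 110.52 m.

110.52 m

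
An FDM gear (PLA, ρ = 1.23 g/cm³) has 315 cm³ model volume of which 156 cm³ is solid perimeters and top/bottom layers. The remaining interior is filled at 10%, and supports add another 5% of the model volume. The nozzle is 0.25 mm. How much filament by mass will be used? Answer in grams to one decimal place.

Volume inside the shell: 315 − 156 → 159 cm³.
Infill volume = 0.10 × 159, so 15.9 cm³.
Support = 0.05 × 315, so 15.75 cm³.
Total extruded: 156 + 15.9 + 15.75 → 187.65 cm³.
Mass: 187.65 × 1.23 → 230.8095 g.

230.8 g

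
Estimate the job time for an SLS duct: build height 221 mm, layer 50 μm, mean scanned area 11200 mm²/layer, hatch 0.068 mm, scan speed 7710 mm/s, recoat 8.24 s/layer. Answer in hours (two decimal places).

36.35 hours

Layer count = ceil(221 / 0.05) = 4420.
Per-layer scan distance = 11200 / 0.068, so 164705.9 mm.
Scan time per layer = 164705.9 / 7710 = 21.3626 s.
Layer cycle: 21.3626 + 8.24 → 29.6026 s.
Total: 4420 × 29.6026 s = 130843.492 s → 36.35 hours.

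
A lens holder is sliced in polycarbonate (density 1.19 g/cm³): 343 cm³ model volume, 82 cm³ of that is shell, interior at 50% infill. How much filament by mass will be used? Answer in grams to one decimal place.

Interior volume: 343 − 82 → 261 cm³.
Infill volume = 0.50 × 261 = 130.5 cm³.
Total printed volume = 82 + 130.5, so 212.5 cm³.
Mass = 212.5 × 1.19, so 252.875 g.

252.9 g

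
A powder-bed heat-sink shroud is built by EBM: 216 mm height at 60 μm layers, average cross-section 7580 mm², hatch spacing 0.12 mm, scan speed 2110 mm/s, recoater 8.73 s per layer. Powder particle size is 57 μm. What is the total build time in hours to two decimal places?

Layers = ⌈216/0.06⌉ = 3600.
Hatch length per layer: 7580 / 0.12 → 63166.7 mm.
Scan time per layer = 63166.7 / 2110, so 29.9368 s.
Per-layer time: 29.9368 + 8.73 → 38.6668 s.
Build time = 3600 × 38.6668 = 139200.48 s = 38.67 hours.

38.67 hours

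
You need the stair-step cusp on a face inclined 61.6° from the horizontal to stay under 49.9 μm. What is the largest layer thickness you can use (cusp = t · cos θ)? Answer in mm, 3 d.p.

0.105 mm

Layer height = cusp / cos(61.6°) = 0.0499 / 0.4756 = 0.105 mm.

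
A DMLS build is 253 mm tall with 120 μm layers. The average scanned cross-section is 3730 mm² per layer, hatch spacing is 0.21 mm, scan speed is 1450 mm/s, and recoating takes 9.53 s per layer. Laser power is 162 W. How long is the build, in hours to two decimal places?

Layers = ⌈253/0.12⌉ = 2109.
Hatch length per layer = 3730 / 0.21, so 17761.9 mm.
Scan time per layer: 17761.9 / 1450 → 12.2496 s.
Time per layer = 12.2496 + 9.53 = 21.7796 s.
Build time = 2109 × 21.7796 = 45933.1764 s = 12.76 hours.

12.76 hours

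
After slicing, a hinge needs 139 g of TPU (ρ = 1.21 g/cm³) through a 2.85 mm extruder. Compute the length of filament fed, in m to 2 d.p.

Volume = 139 g / 1.21 g·cm⁻³ = 114.876 cm³ = 114876 mm³.
A = π r² = π × 1.425² = 6.3794 mm².
Length = 114876 / 6.3794 = 18007.34 mm = 18.01 m.

18.01 m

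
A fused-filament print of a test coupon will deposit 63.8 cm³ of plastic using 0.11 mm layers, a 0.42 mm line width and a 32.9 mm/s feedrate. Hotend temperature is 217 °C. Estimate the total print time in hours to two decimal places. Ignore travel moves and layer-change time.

Extrusion cross-section: 0.11 × 0.42 → 0.0462 mm².
Path length: 63800 mm³ / 0.0462 mm² → 1380952.4 mm.
Time extruding: 1380952.4 / 32.9 → 41974.2 s.
That's 41974.2 s → 11.66 hours.

11.66 hours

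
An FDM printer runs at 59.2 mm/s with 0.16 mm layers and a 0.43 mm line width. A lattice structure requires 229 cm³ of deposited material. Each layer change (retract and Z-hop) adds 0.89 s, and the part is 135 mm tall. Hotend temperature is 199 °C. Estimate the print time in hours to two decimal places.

Bead cross-section = 0.16 × 0.43 = 0.0688 mm².
Path length: 229000 mm³ / 0.0688 mm² → 3328488.4 mm.
Print-move time = 3328488.4 / 59.2 = 56224.5 s.
Number of layers: 135 / 0.16 → 844 (rounded up).
Z-hop total = 844 × 0.89, so 751.16 s.
Total = 56224.5 + 751.16 = 56975.66 s = 15.83 hours.

15.83 hours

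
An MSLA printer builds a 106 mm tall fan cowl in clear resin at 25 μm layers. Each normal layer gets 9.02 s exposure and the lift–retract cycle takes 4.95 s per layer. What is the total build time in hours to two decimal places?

Layer count = ceil(106 / 0.025) = 4240.
Each layer takes = 9.02 + 4.95, so 13.97 s.
Total = 4240 × 13.97 = 59232.8 s = 16.45 hours.

16.45 hours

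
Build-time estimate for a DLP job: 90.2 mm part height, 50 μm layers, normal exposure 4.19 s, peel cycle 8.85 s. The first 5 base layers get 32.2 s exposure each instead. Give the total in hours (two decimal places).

Number of layers: 90.2 / 0.05 → 1804 (rounded up).
Burn-in layers = 5 × (32.2 + 8.85) = 205.25 s.
Regular layers: 1799 × (4.19 + 8.85) → 23458.96 s.
Total = 205.25 + 23458.96 = 23664.21 s = 6.57 hours.

6.57 hours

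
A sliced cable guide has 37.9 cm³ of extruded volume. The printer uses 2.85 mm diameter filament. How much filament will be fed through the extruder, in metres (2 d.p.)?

5.94 m

Cross-section of 2.85 mm filament: π·(2.85/2)² = 6.3794 mm².
Length = 37.9 cm³ / 6.3794 mm² = 37900 / 6.3794 = 5941 mm = 5.94 m.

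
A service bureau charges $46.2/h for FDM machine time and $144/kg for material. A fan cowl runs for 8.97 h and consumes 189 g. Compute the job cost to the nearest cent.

Machine cost: 46.2 × 8.97 → $414.414.
Material charge: 144 × 189/1000 → $27.216.
Job cost: 414.414 + 27.216 = $441.63.

$441.63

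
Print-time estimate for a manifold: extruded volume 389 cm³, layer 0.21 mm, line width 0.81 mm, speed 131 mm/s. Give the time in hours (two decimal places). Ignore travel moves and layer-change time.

4.85 hours

Line area = 0.21 × 0.81 = 0.1701 mm².
Path length: 389000 mm³ / 0.1701 mm² → 2286890.1 mm.
Time extruding = 2286890.1 / 131 = 17457.2 s.
17457.2 s = 4.85 hours.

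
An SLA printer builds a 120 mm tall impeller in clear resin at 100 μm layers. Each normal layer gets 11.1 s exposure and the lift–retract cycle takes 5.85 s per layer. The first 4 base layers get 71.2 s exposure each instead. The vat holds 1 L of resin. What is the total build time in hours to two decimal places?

5.72 hours

Number of layers: 120 / 0.1 → 1200 (rounded up).
Base layers = 4 × (71.2 + 5.85) = 308.2 s.
Regular layers: 1196 × (11.1 + 5.85) → 20272.2 s.
Total = 308.2 + 20272.2 = 20580.4 s = 5.72 hours.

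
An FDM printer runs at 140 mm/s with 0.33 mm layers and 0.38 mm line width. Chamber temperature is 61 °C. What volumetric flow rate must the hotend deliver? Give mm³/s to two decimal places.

17.56

A: 0.33 × 0.38 → 0.1254 mm².
Q = v·A = 140 × 0.1254 = 17.56 mm³/s.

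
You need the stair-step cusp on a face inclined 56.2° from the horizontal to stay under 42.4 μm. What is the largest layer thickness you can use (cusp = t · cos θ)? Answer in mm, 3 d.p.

cos(56.2°) = 0.5563; t_max = 0.0424/0.5563 = 0.076 mm.

0.076 mm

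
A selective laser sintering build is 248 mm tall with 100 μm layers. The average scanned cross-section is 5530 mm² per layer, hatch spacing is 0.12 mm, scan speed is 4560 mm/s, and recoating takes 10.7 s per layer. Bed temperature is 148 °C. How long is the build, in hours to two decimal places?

14.33 hours

Layers = ⌈248/0.1⌉ = 2480.
Scan path per layer = 5530 / 0.12, so 46083.3 mm.
Scan time per layer: 46083.3 / 4560 → 10.106 s.
Layer cycle = 10.106 + 10.7, so 20.806 s.
2480 layers × 20.806 s/layer = 51598.88 s, i.e. 14.33 hours.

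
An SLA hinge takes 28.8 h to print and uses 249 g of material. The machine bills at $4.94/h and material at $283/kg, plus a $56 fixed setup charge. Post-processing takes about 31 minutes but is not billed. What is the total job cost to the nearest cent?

Machine cost: 4.94 × 28.8 → $142.272.
Material cost = 283 × 249/1000, so $70.467.
Total = 142.272 + 70.467 + 56 = 268.739 ≈ $268.74.

$268.74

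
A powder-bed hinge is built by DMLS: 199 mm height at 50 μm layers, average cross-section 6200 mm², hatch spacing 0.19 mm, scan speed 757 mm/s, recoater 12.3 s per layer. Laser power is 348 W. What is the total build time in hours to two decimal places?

Number of layers: 199 / 0.05 → 3980 (rounded up).
Hatch length per layer = 6200 / 0.19, so 32631.6 mm.
Laser time per layer: 32631.6 / 757 → 43.1065 s.
Time per layer: 43.1065 + 12.3 → 55.4065 s.
Build time = 3980 × 55.4065 = 220517.87 s = 61.25 hours.

61.25 hours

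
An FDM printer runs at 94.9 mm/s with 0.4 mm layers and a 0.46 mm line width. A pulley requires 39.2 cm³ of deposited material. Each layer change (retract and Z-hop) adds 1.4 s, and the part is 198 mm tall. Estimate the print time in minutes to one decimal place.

Extrusion cross-section: 0.4 × 0.46 → 0.184 mm².
Path length: 39200 mm³ / 0.184 mm² → 213043.5 mm.
Time extruding: 213043.5 / 94.9 → 2244.9 s.
Layer count = ceil(198 / 0.4) = 495.
Layer-change overhead = 495 × 1.4, so 693 s.
Total = 2244.9 + 693 = 2937.9 s = 49.0 minutes.

49.0 minutes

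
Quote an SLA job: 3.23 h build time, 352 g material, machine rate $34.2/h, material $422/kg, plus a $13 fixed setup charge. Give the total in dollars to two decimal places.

Machine cost = 34.2 × 3.23 = $110.466.
Material cost: 422 × 352/1000 → $148.544.
Adding setup: 110.466 + 148.544 + 13 → $272.01.

$272.01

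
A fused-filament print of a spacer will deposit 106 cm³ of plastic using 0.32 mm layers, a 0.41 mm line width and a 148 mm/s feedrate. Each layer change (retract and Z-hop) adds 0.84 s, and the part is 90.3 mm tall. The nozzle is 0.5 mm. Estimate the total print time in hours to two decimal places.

1.58 hours

Line area = 0.32 × 0.41, so 0.1312 mm².
Total extruded path = 106000/0.1312 = 807926.8 mm.
Time extruding: 807926.8 / 148 → 5459 s.
Number of layers: 90.3 / 0.32 → 283 (rounded up).
Layer-change overhead = 283 × 0.84 = 237.72 s.
Total = 5459 + 237.72 = 5696.72 s = 1.58 hours.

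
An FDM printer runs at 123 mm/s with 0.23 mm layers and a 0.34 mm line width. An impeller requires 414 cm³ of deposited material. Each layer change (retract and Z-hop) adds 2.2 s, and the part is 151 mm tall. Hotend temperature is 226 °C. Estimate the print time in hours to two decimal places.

Bead cross-section = 0.23 × 0.34, so 0.0782 mm².
Toolpath length = 414 cm³ / 0.0782 mm² = 414000 / 0.0782 = 5294117.6 mm.
Extrusion time = 5294117.6 / 123, so 43041.6 s.
Layers = ⌈151/0.23⌉ = 657.
Non-print overhead = 657 × 2.2, so 1445.4 s.
Total = 43041.6 + 1445.4 = 44487 s = 12.36 hours.

12.36 hours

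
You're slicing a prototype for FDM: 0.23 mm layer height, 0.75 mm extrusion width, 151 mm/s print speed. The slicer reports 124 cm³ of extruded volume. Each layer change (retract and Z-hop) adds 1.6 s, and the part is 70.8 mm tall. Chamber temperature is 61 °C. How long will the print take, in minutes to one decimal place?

Line area = 0.23 × 0.75, so 0.1725 mm².
Path length: 124000 mm³ / 0.1725 mm² → 718840.6 mm.
Extrusion time = 718840.6 / 151 = 4760.5 s.
Number of layers: 70.8 / 0.23 → 308 (rounded up).
Non-print overhead: 308 × 1.6 → 492.8 s.
Total = 4760.5 + 492.8 = 5253.3 s = 87.6 minutes.

87.6 minutes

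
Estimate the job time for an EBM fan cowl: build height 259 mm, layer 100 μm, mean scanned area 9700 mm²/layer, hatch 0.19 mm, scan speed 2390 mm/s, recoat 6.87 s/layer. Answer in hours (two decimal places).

20.31 hours

Layers = ⌈259/0.1⌉ = 2590.
Per-layer scan distance = 9700 / 0.19, so 51052.6 mm.
Beam time per layer: 51052.6 / 2390 → 21.3609 s.
Layer cycle = 21.3609 + 6.87, so 28.2309 s.
Total: 2590 × 28.2309 s = 73118.031 s → 20.31 hours.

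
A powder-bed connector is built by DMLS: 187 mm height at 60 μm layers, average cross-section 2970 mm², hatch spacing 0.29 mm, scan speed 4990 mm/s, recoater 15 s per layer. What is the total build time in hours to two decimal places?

Layer count = ceil(187 / 0.06) = 3117.
Scan path per layer = 2970 / 0.29 = 10241.4 mm.
Laser time per layer = 10241.4 / 4990 = 2.0524 s.
Layer cycle = 2.0524 + 15 = 17.0524 s.
Build time = 3117 × 17.0524 = 53152.3308 s = 14.76 hours.

14.76 hours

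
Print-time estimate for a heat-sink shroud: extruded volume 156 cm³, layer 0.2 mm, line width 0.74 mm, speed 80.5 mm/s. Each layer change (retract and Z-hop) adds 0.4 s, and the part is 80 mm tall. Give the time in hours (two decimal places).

Bead cross-section = 0.2 × 0.74, so 0.148 mm².
Toolpath length = 156 cm³ / 0.148 mm² = 156000 / 0.148 = 1054054.1 mm.
Time extruding = 1054054.1 / 80.5 = 13093.8 s.
Layers = ⌈80/0.2⌉ = 400.
Layer-change overhead = 400 × 0.4, so 160 s.
Altogether 13093.8 + 160 = 13253.8 s, i.e. 3.68 hours.

3.68 hours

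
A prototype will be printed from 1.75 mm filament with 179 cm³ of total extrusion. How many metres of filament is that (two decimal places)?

74.42 m

Filament cross-section = π × (1.75/2)² = 2.4053 mm².
L = 179000 mm³ / 2.4053 mm² = 74418.99 mm, i.e. 74.42 m.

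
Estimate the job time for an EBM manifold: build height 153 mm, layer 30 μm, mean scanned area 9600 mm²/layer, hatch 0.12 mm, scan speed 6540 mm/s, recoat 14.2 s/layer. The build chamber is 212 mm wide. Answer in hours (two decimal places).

Number of layers: 153 / 0.03 → 5100 (rounded up).
Scan path per layer = 9600 / 0.12, so 80000 mm.
Scan time per layer = 80000 / 6540, so 12.2324 s.
Per-layer time: 12.2324 + 14.2 → 26.4324 s.
Build time = 5100 × 26.4324 = 134805.24 s = 37.45 hours.

37.45 hours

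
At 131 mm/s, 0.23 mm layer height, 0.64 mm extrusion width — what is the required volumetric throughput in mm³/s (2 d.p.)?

Bead cross-section = 0.23 × 0.64 = 0.1472 mm².
Volumetric flow = 131 × 0.1472 = 19.28 mm³/s.

19.28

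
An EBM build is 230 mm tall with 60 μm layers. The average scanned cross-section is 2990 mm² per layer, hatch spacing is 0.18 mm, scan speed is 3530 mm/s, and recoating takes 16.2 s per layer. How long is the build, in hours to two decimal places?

Layer count = ceil(230 / 0.06) = 3834.
Per-layer scan distance: 2990 / 0.18 → 16611.1 mm.
Per-layer scan time = 16611.1 / 3530, so 4.7057 s.
Layer cycle = 4.7057 + 16.2 = 20.9057 s.
3834 layers × 20.9057 s/layer = 80152.4538 s, i.e. 22.26 hours.

22.26 hours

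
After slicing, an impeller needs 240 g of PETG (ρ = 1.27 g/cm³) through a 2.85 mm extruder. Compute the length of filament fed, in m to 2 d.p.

Volume = 240 g / 1.27 g·cm⁻³ = 188.9764 cm³ = 188976.4 mm³.
Filament cross-section = π × (2.85/2)² = 6.3794 mm².
L = V/A = 188976.4/6.3794 = 29622.91 mm → 29.62 m.

29.62 m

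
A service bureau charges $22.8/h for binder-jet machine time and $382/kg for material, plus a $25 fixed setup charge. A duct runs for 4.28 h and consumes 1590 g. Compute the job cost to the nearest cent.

Machine-time cost = 22.8 × 4.28, so $97.584.
Material charge: 382 × 1590/1000 → $607.38.
Adding setup: 97.584 + 607.38 + 25 → 729.964 ≈ $729.96.

$729.96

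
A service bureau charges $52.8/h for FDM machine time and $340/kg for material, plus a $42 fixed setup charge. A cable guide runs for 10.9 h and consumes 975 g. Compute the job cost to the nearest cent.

Machine cost = 52.8 × 10.9, so $575.52.
Material charge: 340 × 975/1000 → $331.50.
Adding setup: 575.52 + 331.50 + 42 → $949.02.

$949.02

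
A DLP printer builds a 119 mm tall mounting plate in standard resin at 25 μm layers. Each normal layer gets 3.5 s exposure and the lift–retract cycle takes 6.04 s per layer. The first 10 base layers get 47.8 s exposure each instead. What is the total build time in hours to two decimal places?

Layers = ⌈119/0.025⌉ = 4760.
Base layers = 10 × (47.8 + 6.04) = 538.4 s.
Remaining layers = 4750 × (3.5 + 6.04), so 45315 s.
Sum: 538.4 + 45315 = 45853.4 s → 12.74 hours.

12.74 hours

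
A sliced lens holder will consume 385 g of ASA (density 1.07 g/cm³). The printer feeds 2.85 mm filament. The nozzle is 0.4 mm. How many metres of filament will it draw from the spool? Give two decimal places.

56.40 m

Extruded volume: 385/1.07 = 359.8131 cm³ (359813.1 mm³).
Filament cross-section = π × (2.85/2)² = 6.3794 mm².
L = V/A = 359813.1/6.3794 = 56402.34 mm → 56.40 m.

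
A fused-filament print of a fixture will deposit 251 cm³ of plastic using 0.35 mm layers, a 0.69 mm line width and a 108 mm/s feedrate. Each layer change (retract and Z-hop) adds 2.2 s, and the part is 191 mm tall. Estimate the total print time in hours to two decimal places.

3.01 hours

Bead cross-section = 0.35 × 0.69 = 0.2415 mm².
Path length: 251000 mm³ / 0.2415 mm² → 1039337.5 mm.
Time extruding: 1039337.5 / 108 → 9623.5 s.
Layer count = ceil(191 / 0.35) = 546.
Z-hop total = 546 × 2.2, so 1201.2 s.
Total = 9623.5 + 1201.2 = 10824.7 s = 3.01 hours.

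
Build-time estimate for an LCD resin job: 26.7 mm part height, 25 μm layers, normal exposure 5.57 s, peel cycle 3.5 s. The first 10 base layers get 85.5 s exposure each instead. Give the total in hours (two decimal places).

2.91 hours

Number of layers: 26.7 / 0.025 → 1068 (rounded up).
Base layers = 10 × (85.5 + 3.5), so 890 s.
Remaining layers = 1058 × (5.57 + 3.5) = 9596.06 s.
Total = 890 + 9596.06 = 10486.06 s = 2.91 hours.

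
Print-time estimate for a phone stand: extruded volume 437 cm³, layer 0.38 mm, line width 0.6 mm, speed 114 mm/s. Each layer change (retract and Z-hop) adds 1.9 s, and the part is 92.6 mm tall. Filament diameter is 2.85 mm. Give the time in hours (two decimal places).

4.80 hours

Extrusion cross-section: 0.38 × 0.6 → 0.228 mm².
Path length: 437000 mm³ / 0.228 mm² → 1916666.7 mm.
Extrusion time = 1916666.7 / 114, so 16812.9 s.
Layers = ⌈92.6/0.38⌉ = 244.
Z-hop total = 244 × 1.9 = 463.6 s.
Total = 16812.9 + 463.6 = 17276.5 s = 4.80 hours.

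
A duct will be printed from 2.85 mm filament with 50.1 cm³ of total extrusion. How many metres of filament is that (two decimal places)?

7.85 m

A = π r² = π × 1.425² = 6.3794 mm².
Length = 50.1 cm³ / 6.3794 mm² = 50100 / 6.3794 = 7853.4 mm = 7.85 m.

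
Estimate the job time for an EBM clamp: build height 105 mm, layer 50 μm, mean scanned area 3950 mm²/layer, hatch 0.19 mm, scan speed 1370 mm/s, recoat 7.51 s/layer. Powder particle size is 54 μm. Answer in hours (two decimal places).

13.23 hours

Layer count = ceil(105 / 0.05) = 2100.
Per-layer scan distance = 3950 / 0.19, so 20789.5 mm.
Scan time per layer = 20789.5 / 1370, so 15.1748 s.
Time per layer = 15.1748 + 7.51 = 22.6848 s.
2100 layers × 22.6848 s/layer = 47638.08 s, i.e. 13.23 hours.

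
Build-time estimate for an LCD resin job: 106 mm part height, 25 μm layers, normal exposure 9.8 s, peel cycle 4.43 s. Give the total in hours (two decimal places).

16.76 hours

Layer count = ceil(106 / 0.025) = 4240.
Cycle time = 9.8 + 4.43, so 14.23 s.
Total = 4240 × 14.23 = 60335.2 s = 16.76 hours.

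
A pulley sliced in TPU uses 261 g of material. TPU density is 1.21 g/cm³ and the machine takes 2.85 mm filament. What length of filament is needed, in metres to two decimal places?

33.81 m

Volume = 261 g / 1.21 g·cm⁻³ = 215.7025 cm³ = 215702.5 mm³.
Filament cross-section = π × (2.85/2)² = 6.3794 mm².
L = V/A = 215702.5/6.3794 = 33812.35 mm → 33.81 m.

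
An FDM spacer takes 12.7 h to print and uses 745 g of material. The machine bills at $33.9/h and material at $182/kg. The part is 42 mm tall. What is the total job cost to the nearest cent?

Machine-time cost = 33.9 × 12.7 = $430.53.
Material cost = 182 × 745/1000 = $135.59.
Job cost: 430.53 + 135.59 = $566.12.

$566.12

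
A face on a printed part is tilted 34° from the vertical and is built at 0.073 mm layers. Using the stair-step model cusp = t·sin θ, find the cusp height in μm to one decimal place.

40.8 μm

sin(34°) = 0.5592, so cusp = 0.073 × 0.5592 = 0.040822 mm → 40.8 μm.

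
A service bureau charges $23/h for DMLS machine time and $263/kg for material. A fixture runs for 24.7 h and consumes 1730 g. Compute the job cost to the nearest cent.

Machine cost: 23 × 24.7 → $568.10.
Material cost = 263 × 1730/1000, so $454.99.
Job cost: 568.10 + 454.99 = $1023.09.

$1023.09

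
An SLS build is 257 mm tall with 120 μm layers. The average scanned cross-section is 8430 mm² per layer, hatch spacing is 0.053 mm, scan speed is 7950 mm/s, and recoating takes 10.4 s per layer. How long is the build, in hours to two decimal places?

18.09 hours

Layer count = ceil(257 / 0.12) = 2142.
Scan path per layer = 8430 / 0.053, so 159056.6 mm.
Scan time per layer = 159056.6 / 7950, so 20.0071 s.
Layer cycle = 20.0071 + 10.4, so 30.4071 s.
2142 layers × 30.4071 s/layer = 65132.0082 s, i.e. 18.09 hours.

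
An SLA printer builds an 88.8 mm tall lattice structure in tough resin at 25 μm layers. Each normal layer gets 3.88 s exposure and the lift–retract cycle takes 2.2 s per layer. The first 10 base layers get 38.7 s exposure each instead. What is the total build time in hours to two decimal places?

6.10 hours

Layers = ⌈88.8/0.025⌉ = 3552.
Bottom layers: 10 × (38.7 + 2.2) → 409 s.
Normal layers = 3542 × (3.88 + 2.2) = 21535.36 s.
Sum: 409 + 21535.36 = 21944.36 s → 6.10 hours.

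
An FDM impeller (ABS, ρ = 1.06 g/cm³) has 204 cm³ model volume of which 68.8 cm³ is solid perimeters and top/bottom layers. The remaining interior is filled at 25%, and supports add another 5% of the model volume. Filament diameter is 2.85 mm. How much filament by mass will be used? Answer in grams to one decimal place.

119.6 g

Infill region = 204 − 68.8 = 135.2 cm³.
Deposited infill = 0.25 × 135.2, so 33.8 cm³.
Support = 0.05 × 204, so 10.2 cm³.
Deposited volume = 68.8 + 33.8 + 10.2, so 112.8 cm³.
Mass = 112.8 × 1.06 = 119.568 g.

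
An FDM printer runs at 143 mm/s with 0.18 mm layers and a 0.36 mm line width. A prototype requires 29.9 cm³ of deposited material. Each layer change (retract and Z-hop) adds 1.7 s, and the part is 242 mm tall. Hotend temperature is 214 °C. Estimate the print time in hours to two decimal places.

1.53 hours

Extrusion cross-section = 0.18 × 0.36, so 0.0648 mm².
Total extruded path = 29900/0.0648 = 461419.8 mm.
Print-move time = 461419.8 / 143, so 3226.7 s.
Number of layers: 242 / 0.18 → 1345 (rounded up).
Z-hop total = 1345 × 1.7, so 2286.5 s.
Altogether 3226.7 + 2286.5 = 5513.2 s, i.e. 1.53 hours.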